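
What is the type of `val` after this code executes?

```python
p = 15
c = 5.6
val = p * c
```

int * float returns float (15 * 5.6 = 84.0)

float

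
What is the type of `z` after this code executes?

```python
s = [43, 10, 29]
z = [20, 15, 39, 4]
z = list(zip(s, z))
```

list(zip(...)) returns a list of tuples

list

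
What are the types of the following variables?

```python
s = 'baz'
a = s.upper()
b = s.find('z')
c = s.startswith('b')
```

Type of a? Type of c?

str.upper() returns str; str.startswith() returns bool

str, bool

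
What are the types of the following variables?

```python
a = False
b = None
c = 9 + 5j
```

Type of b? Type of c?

b is NoneType; c is complex

NoneType, complex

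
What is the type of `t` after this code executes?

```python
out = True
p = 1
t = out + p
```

bool + int returns int (True is 1, so 1 + 1 = 2)

int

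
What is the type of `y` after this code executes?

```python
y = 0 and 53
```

'and' returns the first falsy value (0, which is int)

int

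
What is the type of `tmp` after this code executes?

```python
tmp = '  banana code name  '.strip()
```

str.strip() returns str

str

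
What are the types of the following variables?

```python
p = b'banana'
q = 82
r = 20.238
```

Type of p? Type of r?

p is bytes; r is float

bytes, float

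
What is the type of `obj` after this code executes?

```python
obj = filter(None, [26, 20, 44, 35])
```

filter() returns a filter iterator object

filter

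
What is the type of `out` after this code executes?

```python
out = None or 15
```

'or' with None returns the other value (15, int)

int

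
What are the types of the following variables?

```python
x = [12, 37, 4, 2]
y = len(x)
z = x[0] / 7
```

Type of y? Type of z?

len() returns int; int / int returns float

int, float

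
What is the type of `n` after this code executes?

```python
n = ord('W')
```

ord() returns int (Unicode code point)

int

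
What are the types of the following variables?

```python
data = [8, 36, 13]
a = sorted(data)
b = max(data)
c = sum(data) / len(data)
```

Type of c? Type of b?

int / int returns float; max of ints returns int

float, int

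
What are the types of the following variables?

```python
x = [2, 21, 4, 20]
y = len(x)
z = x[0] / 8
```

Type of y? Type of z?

len() returns int; int / int returns float

int, float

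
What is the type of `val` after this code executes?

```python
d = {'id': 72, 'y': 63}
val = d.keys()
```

.keys() returns a dict_keys view object

dict_keys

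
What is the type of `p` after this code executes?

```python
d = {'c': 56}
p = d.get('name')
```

dict.get() returns None when key 'name' is not found and no default given

NoneType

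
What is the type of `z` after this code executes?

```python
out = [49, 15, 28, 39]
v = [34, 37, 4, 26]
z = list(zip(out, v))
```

list(zip(...)) returns a list of tuples

list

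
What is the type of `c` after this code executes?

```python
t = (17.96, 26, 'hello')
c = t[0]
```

Index 0 of tuple is 17.96 which is float

float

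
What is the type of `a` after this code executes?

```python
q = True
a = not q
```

'not' always returns bool

bool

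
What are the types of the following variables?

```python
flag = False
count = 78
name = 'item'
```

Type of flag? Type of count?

flag is bool; count is int

bool, int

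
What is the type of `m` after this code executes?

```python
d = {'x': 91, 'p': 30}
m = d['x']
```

Accessing dict[str, int] with key 'x' returns int value 91

int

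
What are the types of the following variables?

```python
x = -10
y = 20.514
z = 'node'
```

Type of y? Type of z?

y is float; z is str

float, str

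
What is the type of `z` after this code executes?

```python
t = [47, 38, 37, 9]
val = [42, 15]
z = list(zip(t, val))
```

list(zip(...)) returns a list of tuples

list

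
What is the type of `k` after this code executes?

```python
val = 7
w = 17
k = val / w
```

int / int always returns float in Python 3 (7 / 17 = 0.411765)

float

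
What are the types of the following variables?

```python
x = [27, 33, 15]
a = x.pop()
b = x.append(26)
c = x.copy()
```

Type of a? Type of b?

list.pop() returns the element (int); list.append() returns None

int, NoneType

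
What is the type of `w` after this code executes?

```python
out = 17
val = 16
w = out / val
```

int / int always returns float in Python 3 (17 / 16 = 1.0625)

float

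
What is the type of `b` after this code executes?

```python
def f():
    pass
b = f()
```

A function with no return statement returns None

NoneType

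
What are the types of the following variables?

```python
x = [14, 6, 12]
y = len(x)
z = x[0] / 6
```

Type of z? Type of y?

int / int returns float; len() returns int

float, int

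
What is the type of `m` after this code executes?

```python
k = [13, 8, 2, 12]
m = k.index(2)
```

list.index() returns int

int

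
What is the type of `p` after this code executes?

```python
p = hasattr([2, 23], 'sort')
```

hasattr() returns bool

bool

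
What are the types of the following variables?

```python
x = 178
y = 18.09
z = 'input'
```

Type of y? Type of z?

y is float; z is str

float, str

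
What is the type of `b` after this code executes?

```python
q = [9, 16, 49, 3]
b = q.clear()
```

list.clear() returns None

NoneType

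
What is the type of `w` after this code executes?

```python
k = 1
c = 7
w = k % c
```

int % int returns int (1 % 7 = 1)

int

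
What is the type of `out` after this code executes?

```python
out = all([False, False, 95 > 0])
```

all() returns bool

bool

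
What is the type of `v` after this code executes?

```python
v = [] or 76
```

'or' returns first truthy value (76, which is int)

int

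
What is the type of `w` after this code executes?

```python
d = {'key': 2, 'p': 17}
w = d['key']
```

Accessing dict[str, int] with key 'key' returns int value 2

int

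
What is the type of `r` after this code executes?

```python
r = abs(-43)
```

abs() of int returns int

int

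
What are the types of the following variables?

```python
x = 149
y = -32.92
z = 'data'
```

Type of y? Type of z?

y is float; z is str

float, str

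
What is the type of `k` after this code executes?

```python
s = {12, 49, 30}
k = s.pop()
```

Popping from a set of ints returns int

int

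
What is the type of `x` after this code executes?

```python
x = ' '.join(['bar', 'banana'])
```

str.join() returns str

str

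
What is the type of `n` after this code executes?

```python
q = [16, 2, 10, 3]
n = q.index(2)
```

list.index() returns int

int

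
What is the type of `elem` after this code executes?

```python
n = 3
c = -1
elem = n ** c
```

int ** negative int returns float

float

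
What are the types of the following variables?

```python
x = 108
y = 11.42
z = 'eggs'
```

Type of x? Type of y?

x is int; y is float

int, float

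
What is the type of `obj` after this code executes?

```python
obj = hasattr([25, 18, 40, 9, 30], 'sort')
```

hasattr() returns bool

bool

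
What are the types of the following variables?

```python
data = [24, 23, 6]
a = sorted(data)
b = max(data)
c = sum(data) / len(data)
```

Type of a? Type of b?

sorted() returns list; max of ints returns int

list, int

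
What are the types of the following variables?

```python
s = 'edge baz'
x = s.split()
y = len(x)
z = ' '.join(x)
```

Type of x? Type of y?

str.split() returns list; len() returns int

list, int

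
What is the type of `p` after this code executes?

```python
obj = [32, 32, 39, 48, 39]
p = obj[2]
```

Indexing a list of ints returns int (obj[2] = 39)

int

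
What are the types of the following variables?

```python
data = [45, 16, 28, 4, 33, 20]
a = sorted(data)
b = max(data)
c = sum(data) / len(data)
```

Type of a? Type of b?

sorted() returns list; max of ints returns int

list, int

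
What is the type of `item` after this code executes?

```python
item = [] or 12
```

'or' returns first truthy value (12, which is int)

int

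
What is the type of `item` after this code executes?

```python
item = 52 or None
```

'or' returns first truthy value (52, int)

int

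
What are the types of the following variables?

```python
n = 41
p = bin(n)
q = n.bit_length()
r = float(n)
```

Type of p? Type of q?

bin() returns str; int.bit_length() returns int

str, int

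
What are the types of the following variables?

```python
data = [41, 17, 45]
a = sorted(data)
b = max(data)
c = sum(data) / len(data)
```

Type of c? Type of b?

int / int returns float; max of ints returns int

float, int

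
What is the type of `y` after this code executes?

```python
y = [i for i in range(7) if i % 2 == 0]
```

A list comprehension [...] produces a list

list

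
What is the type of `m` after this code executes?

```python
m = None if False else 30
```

Ternary: condition is False, else branch (30) taken → int

int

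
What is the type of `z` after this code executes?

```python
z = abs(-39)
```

abs() of int returns int

int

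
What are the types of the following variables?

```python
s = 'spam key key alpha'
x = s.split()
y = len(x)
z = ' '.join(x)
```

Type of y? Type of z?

len() returns int; str.join() returns str

int, str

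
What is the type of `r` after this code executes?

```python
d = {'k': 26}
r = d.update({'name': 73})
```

dict.update() returns None

NoneType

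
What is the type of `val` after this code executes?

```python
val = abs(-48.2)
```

abs() of float returns float

float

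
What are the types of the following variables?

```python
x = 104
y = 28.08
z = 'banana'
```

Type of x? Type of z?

x is int; z is str

int, str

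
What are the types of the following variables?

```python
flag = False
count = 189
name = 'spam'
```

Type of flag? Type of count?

flag is bool; count is int

bool, int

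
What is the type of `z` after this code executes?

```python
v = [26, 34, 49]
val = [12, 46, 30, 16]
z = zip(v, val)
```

zip() returns a zip iterator object

zip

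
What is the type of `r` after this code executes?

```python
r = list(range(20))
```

list(range(...)) returns list

list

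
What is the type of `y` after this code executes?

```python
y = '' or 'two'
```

'or' returns first truthy value ('two', which is str)

str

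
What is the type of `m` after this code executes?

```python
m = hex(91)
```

hex() returns str representation

str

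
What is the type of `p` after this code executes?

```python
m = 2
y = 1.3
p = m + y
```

int + float returns float (2 + 1.3 = 3.3)

float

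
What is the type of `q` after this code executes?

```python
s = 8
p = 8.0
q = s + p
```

int + float returns float (8 + 8.0 = 16.0)

float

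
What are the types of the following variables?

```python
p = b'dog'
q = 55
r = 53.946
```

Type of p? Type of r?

p is bytes; r is float

bytes, float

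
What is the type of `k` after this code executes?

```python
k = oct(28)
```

oct() returns str representation

str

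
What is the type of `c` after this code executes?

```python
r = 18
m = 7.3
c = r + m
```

int + float returns float (18 + 7.3 = 25.3)

float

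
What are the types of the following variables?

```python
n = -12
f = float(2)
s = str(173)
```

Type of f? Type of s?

f is float; s is str

float, str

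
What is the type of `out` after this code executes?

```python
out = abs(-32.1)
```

abs() of float returns float

float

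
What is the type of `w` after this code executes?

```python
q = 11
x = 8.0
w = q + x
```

int + float returns float (11 + 8.0 = 19.0)

float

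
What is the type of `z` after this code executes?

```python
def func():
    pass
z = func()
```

A function with no return statement returns None

NoneType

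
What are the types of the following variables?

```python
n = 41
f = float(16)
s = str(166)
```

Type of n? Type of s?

n is int; s is str

int, str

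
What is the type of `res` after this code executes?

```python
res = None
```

None has type NoneType

NoneType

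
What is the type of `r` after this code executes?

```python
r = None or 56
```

'or' with None returns the other value (56, int)

int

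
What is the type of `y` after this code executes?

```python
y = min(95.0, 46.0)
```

min() of floats returns float

float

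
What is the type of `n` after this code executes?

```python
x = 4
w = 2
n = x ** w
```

int ** positive int returns int (4 ** 2 = 16)

int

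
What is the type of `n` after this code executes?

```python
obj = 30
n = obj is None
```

'is' comparison returns bool

bool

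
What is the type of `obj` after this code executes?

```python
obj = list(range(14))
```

list(range(...)) returns list

list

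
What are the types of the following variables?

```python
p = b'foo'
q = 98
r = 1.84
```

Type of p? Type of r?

p is bytes; r is float

bytes, float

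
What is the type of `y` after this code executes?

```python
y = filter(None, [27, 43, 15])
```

filter() returns a filter iterator object

filter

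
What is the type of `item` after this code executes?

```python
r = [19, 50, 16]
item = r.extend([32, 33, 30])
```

list.extend() returns None

NoneType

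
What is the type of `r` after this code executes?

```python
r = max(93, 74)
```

max() of ints returns int

int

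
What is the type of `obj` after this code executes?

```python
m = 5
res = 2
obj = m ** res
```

int ** positive int returns int (5 ** 2 = 25)

int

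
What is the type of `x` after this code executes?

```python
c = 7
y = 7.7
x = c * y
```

int * float returns float (7 * 7.7 = 53.9)

float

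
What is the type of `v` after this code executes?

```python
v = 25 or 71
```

'or' returns the first truthy value (25, which is int)

int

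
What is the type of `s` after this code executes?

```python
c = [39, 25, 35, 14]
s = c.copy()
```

list.copy() returns list

list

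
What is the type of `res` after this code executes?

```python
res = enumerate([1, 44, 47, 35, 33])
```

enumerate() returns an enumerate iterator object

enumerate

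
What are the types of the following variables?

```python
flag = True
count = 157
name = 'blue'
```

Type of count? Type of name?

count is int; name is str

int, str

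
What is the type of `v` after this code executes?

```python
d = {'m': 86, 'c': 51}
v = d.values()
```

.values() returns a dict_values view object

dict_values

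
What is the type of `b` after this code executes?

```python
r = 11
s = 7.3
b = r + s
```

int + float returns float (11 + 7.3 = 18.3)

float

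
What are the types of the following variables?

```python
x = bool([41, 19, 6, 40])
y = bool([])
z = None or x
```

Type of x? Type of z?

bool() returns bool; None or <bool> returns the bool

bool, bool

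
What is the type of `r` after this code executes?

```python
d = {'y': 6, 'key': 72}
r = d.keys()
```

.keys() returns a dict_keys view object

dict_keys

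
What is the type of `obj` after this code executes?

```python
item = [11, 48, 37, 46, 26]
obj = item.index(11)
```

list.index() returns int

int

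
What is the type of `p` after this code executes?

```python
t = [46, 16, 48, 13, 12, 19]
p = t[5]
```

Indexing a list of ints returns int (t[5] = 19)

int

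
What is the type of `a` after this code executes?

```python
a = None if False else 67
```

Ternary: condition is False, else branch (67) taken → int

int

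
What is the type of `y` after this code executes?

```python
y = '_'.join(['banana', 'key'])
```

str.join() returns str

str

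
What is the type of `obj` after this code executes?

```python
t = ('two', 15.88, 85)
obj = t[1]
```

Index 1 of tuple is 15.88 which is float

float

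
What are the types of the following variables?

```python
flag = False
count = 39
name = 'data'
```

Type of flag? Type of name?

flag is bool; name is str

bool, str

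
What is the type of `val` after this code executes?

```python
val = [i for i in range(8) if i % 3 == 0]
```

A list comprehension [...] produces a list

list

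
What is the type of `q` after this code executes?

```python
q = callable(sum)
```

callable() returns bool

bool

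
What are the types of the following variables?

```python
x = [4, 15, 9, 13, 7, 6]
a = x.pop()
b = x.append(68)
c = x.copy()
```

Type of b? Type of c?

list.append() returns None; list.copy() returns list

NoneType, list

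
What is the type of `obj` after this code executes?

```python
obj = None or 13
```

'or' with None returns the other value (13, int)

int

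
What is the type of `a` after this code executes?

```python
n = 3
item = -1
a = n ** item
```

int ** negative int returns float

float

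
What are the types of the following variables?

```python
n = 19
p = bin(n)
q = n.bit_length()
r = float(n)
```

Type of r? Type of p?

float() returns float; bin() returns str

float, str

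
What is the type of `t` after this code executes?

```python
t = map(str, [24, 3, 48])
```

map() returns a map iterator object

map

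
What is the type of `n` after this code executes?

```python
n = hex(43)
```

hex() returns str representation

str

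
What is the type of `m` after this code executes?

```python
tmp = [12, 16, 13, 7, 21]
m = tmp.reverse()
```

list.reverse() returns None

NoneType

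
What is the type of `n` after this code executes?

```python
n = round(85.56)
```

round() with no ndigits arg returns int

int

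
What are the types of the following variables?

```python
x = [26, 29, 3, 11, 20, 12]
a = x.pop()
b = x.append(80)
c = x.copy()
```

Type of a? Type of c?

list.pop() returns the element (int); list.copy() returns list

int, list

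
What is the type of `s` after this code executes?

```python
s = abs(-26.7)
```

abs() of float returns float

float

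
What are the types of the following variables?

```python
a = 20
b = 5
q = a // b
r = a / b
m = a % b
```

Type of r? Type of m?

int / int returns float; int % int returns int

float, int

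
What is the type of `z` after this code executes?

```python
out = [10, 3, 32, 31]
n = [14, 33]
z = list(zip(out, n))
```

list(zip(...)) returns a list of tuples

list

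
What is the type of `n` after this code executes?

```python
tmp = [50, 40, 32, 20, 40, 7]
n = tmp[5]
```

Indexing a list of ints returns int (tmp[5] = 7)

int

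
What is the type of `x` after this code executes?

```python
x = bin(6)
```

bin() returns str representation

str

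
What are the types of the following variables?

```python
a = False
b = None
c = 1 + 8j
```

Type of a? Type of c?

a is bool; c is complex

bool, complex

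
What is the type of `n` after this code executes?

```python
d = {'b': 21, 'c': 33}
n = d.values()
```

.values() returns a dict_values view object

dict_values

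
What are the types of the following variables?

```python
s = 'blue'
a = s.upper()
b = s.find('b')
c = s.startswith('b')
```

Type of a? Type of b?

str.upper() returns str; str.find() returns int

str, int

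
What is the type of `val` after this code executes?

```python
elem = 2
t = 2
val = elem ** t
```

int ** positive int returns int (2 ** 2 = 4)

int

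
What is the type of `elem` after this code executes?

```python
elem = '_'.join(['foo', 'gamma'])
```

str.join() returns str

str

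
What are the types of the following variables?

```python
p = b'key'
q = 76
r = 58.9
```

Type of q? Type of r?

q is int; r is float

int, float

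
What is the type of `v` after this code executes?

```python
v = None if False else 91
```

Ternary: condition is False, else branch (91) taken → int

int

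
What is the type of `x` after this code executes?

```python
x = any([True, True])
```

any() returns bool

bool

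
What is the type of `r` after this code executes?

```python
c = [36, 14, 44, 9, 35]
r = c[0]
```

Indexing a list of ints returns int (c[0] = 36)

int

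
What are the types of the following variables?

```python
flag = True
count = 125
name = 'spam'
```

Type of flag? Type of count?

flag is bool; count is int

bool, int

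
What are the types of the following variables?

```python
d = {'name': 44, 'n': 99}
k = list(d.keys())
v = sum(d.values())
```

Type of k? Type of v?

list(...) returns list; sum of int values returns int

list, int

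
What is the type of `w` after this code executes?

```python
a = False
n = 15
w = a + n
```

bool + int returns int (False is 0, so 0 + 15 = 15)

int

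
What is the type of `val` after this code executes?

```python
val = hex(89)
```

hex() returns str representation

str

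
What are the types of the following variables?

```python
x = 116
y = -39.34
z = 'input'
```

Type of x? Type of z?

x is int; z is str

int, str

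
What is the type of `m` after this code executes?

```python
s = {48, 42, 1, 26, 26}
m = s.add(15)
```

set.add() returns None (mutates in place)

NoneType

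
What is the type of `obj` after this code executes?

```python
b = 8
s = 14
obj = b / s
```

int / int always returns float in Python 3 (8 / 14 = 0.571429)

float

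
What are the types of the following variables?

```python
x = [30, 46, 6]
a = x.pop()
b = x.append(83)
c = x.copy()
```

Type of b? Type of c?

list.append() returns None; list.copy() returns list

NoneType, list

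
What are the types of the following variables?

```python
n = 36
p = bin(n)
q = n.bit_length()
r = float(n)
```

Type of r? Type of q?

float() returns float; int.bit_length() returns int

float, int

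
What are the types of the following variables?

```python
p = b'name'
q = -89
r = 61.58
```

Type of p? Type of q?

p is bytes; q is int

bytes, int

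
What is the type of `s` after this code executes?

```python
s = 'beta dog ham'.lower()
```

str.lower() returns str

str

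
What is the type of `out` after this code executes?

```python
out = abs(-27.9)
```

abs() of float returns float

float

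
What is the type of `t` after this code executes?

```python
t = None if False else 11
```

Ternary: condition is False, else branch (11) taken → int

int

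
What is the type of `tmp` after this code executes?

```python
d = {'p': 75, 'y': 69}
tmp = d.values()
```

.values() returns a dict_values view object

dict_values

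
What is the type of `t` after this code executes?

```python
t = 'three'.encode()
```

str.encode() returns bytes

bytes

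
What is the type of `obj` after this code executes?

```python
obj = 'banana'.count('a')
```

str.count() returns int

int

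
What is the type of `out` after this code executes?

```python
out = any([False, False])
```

any() returns bool

bool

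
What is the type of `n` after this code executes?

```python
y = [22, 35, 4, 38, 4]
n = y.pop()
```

list.pop() returns the popped element (int here)

int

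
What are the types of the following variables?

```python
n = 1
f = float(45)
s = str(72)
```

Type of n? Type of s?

n is int; s is str

int, str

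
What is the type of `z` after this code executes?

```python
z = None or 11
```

'or' with None returns the other value (11, int)

int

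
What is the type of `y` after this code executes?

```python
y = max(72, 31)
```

max() of ints returns int

int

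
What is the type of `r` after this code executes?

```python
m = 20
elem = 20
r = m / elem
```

int / int always returns float in Python 3 (20 / 20 = 1)

float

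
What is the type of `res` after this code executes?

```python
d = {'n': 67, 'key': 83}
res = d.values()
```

.values() returns a dict_values view object

dict_values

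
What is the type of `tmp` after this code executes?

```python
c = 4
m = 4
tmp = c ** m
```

int ** positive int returns int (4 ** 4 = 256)

int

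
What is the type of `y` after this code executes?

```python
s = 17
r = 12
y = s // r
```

int // int returns int (17 // 12 = 1)

int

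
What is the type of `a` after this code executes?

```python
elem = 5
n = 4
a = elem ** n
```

int ** positive int returns int (5 ** 4 = 625)

int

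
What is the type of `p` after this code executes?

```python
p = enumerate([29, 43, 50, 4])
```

enumerate() returns an enumerate iterator object

enumerate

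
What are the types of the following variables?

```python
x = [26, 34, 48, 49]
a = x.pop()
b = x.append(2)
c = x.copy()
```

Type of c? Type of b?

list.copy() returns list; list.append() returns None

list, NoneType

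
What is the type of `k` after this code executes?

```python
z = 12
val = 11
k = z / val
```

int / int always returns float in Python 3 (12 / 11 = 1.09091)

float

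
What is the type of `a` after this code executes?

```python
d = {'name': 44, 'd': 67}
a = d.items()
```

dict.items() returns a dict_items view

dict_items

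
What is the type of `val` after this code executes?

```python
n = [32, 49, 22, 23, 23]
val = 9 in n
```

'in' operator returns bool

bool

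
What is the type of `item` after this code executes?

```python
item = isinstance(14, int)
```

isinstance() returns bool

bool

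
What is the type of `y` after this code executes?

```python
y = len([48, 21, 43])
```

len() always returns int

int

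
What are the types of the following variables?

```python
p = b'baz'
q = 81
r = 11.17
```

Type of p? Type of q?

p is bytes; q is int

bytes, int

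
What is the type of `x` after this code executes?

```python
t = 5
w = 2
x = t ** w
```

int ** positive int returns int (5 ** 2 = 25)

int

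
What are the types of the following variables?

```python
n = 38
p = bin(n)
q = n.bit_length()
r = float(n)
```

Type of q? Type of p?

int.bit_length() returns int; bin() returns str

int, str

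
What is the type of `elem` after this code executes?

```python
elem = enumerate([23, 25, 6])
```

enumerate() returns an enumerate iterator object

enumerate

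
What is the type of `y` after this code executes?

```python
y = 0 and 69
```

'and' returns the first falsy value (0, which is int)

int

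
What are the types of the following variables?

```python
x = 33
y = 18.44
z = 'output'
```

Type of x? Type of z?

x is int; z is str

int, str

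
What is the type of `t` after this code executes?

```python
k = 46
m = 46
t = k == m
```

Equality comparison returns bool

bool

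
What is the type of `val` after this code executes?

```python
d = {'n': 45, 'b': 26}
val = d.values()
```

.values() returns a dict_values view object

dict_values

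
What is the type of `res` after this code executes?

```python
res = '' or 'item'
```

'or' returns first truthy value ('item', which is str)

str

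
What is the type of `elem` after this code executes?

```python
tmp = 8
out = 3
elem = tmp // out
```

int // int returns int (8 // 3 = 2)

int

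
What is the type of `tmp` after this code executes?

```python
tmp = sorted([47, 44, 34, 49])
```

sorted() always returns list

list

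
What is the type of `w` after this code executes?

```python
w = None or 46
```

'or' with None returns the other value (46, int)

int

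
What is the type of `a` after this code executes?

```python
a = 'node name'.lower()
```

str.lower() returns str

str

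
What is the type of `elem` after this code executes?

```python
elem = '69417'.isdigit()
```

str.isdigit() returns bool

bool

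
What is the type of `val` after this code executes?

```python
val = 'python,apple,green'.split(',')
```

str.split() returns list

list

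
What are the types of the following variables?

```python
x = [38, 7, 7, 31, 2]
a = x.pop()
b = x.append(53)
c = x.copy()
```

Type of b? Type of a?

list.append() returns None; list.pop() returns the element (int)

NoneType, int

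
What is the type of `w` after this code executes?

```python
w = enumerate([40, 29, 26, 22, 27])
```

enumerate() returns an enumerate iterator object

enumerate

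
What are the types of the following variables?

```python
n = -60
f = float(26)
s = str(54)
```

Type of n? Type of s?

n is int; s is str

int, str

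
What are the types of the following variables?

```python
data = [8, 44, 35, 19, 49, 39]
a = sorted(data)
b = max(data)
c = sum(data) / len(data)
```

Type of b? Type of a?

max of ints returns int; sorted() returns list

int, list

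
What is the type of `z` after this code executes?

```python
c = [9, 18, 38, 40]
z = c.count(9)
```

list.count() returns int

int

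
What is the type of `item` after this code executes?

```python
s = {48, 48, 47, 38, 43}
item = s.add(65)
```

set.add() returns None (mutates in place)

NoneType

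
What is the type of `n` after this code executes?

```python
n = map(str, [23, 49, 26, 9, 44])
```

map() returns a map iterator object

map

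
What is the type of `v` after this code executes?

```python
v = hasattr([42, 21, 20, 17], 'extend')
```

hasattr() returns bool

bool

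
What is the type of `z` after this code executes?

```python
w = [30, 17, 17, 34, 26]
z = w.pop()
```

list.pop() returns the popped element (int here)

int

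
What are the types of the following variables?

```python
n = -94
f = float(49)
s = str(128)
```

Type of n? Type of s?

n is int; s is str

int, str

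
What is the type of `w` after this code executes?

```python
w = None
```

None has type NoneType

NoneType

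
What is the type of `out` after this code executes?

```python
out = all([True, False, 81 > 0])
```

all() returns bool

bool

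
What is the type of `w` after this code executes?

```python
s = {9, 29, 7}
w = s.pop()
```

Popping from a set of ints returns int

int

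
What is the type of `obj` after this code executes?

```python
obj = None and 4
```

'and' returns first falsy value (None)

NoneType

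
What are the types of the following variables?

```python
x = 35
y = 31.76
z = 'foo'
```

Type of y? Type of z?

y is float; z is str

float, str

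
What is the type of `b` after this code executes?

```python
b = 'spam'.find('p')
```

str.find() returns int (index, or -1)

int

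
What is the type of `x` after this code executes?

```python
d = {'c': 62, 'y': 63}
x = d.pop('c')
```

dict.pop() returns the value (int)

int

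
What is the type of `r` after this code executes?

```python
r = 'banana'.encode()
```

str.encode() returns bytes

bytes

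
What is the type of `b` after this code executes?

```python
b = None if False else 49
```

Ternary: condition is False, else branch (49) taken → int

int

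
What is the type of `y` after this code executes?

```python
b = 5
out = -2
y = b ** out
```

int ** negative int returns float

float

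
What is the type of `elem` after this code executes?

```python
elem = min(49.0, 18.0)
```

min() of floats returns float

float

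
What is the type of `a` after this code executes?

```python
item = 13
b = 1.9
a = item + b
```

int + float returns float (13 + 1.9 = 14.9)

float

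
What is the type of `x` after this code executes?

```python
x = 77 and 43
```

'and' returns the last value when all truthy (43, which is int)

int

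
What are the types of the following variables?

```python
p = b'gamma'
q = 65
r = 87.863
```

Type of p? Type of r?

p is bytes; r is float

bytes, float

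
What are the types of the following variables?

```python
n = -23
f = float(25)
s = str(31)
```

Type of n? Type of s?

n is int; s is str

int, str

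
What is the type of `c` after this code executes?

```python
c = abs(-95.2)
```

abs() of float returns float

float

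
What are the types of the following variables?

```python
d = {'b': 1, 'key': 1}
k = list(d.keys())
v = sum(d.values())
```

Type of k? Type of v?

list(...) returns list; sum of int values returns int

list, int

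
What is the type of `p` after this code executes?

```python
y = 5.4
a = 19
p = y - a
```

float - int returns float (5.4 - 19 = -13.6)

float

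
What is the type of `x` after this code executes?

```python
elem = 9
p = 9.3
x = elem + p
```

int + float returns float (9 + 9.3 = 18.3)

float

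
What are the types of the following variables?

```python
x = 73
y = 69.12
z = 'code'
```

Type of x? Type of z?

x is int; z is str

int, str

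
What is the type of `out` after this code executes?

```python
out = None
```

None has type NoneType

NoneType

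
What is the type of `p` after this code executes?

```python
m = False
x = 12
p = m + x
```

bool + int returns int (False is 0, so 0 + 12 = 12)

int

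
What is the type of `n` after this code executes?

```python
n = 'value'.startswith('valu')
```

str.startswith() returns bool

bool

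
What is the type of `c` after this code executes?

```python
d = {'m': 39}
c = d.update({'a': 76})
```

dict.update() returns None

NoneType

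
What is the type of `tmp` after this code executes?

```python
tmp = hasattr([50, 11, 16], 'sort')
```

hasattr() returns bool

bool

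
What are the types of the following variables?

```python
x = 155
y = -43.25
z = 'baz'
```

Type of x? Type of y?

x is int; y is float

int, float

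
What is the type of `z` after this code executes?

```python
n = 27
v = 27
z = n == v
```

Equality comparison returns bool

bool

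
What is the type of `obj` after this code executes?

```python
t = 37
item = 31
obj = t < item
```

Comparison operators return bool

bool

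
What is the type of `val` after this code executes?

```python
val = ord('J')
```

ord() returns int (Unicode code point)

int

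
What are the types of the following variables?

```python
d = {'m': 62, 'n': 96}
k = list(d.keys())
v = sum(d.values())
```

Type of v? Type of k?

sum of int values returns int; list(...) returns list

int, list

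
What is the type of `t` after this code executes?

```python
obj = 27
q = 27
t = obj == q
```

Equality comparison returns bool

bool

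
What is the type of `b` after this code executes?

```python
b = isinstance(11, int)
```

isinstance() returns bool

bool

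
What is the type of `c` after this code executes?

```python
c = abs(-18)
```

abs() of int returns int

int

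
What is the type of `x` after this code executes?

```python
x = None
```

None has type NoneType

NoneType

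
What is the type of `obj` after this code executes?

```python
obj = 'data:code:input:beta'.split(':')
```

str.split() returns list

list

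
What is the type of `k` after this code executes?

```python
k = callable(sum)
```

callable() returns bool

bool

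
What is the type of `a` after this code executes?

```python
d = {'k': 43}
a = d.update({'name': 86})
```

dict.update() returns None

NoneType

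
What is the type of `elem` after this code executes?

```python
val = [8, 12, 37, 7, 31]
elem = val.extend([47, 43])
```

list.extend() returns None

NoneType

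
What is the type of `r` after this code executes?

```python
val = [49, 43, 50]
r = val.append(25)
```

list.append() returns None (mutates in place)

NoneType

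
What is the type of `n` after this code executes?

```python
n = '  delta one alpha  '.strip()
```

str.strip() returns str

str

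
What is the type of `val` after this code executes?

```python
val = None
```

None has type NoneType

NoneType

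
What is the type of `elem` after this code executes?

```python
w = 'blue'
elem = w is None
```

'is' comparison returns bool

bool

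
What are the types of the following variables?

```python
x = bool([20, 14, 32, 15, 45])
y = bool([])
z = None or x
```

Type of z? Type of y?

None or <bool> returns the bool; bool() returns bool

bool, bool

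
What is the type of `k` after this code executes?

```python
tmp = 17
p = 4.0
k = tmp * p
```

int * float returns float (17 * 4.0 = 68.0)

float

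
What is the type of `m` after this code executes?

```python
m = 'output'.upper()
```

str.upper() returns str

str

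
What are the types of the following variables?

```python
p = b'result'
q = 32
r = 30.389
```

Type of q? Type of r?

q is int; r is float

int, float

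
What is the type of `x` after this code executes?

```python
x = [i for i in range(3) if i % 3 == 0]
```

A list comprehension [...] produces a list

list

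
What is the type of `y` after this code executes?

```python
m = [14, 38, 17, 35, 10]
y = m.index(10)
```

list.index() returns int

int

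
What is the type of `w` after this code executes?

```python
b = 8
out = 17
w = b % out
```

int % int returns int (8 % 17 = 8)

int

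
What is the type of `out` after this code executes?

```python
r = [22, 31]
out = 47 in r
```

'in' operator returns bool

bool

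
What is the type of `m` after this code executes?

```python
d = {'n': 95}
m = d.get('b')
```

dict.get() returns None when key 'b' is not found and no default given

NoneType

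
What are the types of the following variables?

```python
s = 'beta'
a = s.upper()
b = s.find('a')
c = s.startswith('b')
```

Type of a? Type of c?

str.upper() returns str; str.startswith() returns bool

str, bool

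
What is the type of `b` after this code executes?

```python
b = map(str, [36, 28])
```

map() returns a map iterator object

map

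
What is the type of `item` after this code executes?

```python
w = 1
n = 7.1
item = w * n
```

int * float returns float (1 * 7.1 = 7.1)

float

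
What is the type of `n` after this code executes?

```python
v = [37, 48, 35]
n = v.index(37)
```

list.index() returns int

int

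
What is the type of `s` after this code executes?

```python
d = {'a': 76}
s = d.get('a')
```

dict.get() returns the value (int) when key is found

int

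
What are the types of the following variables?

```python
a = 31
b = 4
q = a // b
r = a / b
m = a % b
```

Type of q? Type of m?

int // int returns int; int % int returns int

int, int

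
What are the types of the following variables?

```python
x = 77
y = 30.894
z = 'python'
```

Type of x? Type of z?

x is int; z is str

int, str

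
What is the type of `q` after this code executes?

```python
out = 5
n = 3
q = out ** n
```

int ** positive int returns int (5 ** 3 = 125)

int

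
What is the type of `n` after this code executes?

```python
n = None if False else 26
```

Ternary: condition is False, else branch (26) taken → int

int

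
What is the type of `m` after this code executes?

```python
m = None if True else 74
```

Ternary: condition is True, if branch (None) taken → NoneType

NoneType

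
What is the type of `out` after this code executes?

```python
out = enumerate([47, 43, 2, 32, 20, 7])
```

enumerate() returns an enumerate iterator object

enumerate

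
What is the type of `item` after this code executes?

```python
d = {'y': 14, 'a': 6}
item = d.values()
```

.values() returns a dict_values view object

dict_values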